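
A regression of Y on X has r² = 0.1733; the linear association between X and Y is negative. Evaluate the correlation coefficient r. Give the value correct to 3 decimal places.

|r| = √0.1733 = 0.416
The association is negative, so r = −0.416.

-0.416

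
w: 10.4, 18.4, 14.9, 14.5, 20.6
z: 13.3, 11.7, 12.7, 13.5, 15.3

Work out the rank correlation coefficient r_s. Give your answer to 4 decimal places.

0.1000

Rank w: 1, 4, 3, 2, 5
Rank z: 3, 1, 2, 4, 5
d = rank(w) − rank(z): -2, 3, 1, -2, 0; Σd² = 18
ρ = 1 − 6Σd² / [n(n²−1)] = 1 − 6×18 / (5×24) = 1 − 108/120 ≈ 0.1000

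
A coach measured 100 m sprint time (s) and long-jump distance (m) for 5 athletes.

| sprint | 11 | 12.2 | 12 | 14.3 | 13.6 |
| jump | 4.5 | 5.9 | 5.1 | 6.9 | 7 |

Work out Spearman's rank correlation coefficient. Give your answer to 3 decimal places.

0.900

Rank sprint: 1, 3, 2, 5, 4
Rank jump: 1, 3, 2, 4, 5
d = rank(sprint) − rank(jump): 0, 0, 0, 1, -1; Σd² = 2
ρ = 1 − 6Σd² / [n(n²−1)] = 1 − 6×2 / (5×24) = 1 − 12/120 ≈ 0.900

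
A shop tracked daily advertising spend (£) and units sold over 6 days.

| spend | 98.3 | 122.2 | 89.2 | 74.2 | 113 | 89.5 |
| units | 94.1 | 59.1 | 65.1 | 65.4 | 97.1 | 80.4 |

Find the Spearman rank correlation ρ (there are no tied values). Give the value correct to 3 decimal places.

Rank spend: 4, 6, 2, 1, 5, 3
Rank units: 5, 1, 2, 3, 6, 4
d = rank(spend) − rank(units): -1, 5, 0, -2, -1, -1; Σd² = 32
ρ = 1 − 6Σd² / [n(n²−1)] = 1 − 6×32 / (6×35) = 1 − 192/210 ≈ 0.086

0.086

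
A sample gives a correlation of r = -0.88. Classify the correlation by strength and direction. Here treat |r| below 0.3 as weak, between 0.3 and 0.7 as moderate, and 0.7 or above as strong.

strong negative

r = -0.88 < 0 so the relationship is negative.
|r| = 0.88, which falls in the strong range.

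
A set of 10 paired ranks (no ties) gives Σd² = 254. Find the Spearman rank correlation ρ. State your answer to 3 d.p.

ρ = 1 − 6Σd² / [n(n²−1)] = 1 − 6×254 / (10×99)
  = 1 − 1524/990 = 1 − 1.5394 ≈ -0.539

-0.539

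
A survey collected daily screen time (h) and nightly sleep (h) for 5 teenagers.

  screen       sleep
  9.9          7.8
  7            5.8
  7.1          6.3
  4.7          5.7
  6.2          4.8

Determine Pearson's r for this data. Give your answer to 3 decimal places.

n = 5, Σx = 34.9, Σy = 30.4, Σx² = 257.95, Σy² = 189.7, Σxy = 219.1
nΣxy − ΣxΣy = 1095.5 − 1060.96 = 34.54
nΣx² − (Σx)² = 1289.75 − 1218.01 = 71.74; nΣy² − (Σy)² = 948.5 − 924.16 = 24.34
r = 34.54 / √(71.74 × 24.34) = 34.54 / 41.7870 ≈ 0.827

0.827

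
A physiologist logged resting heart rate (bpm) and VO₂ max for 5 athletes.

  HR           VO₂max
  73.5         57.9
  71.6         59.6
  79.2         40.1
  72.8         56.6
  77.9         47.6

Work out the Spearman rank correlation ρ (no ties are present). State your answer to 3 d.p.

Rank HR: 3, 1, 5, 2, 4
Rank VO₂max: 4, 5, 1, 3, 2
d = rank(HR) − rank(VO₂max): -1, -4, 4, -1, 2; Σd² = 38
ρ = 1 − 6Σd² / [n(n²−1)] = 1 − 6×38 / (5×24) = 1 − 228/120 ≈ -0.900

-0.900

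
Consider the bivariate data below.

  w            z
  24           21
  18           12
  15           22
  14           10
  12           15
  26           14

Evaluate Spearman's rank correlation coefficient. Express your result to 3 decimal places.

Rank w: 5, 4, 3, 2, 1, 6
Rank z: 5, 2, 6, 1, 4, 3
d = rank(w) − rank(z): 0, 2, -3, 1, -3, 3; Σd² = 32
ρ = 1 − 6Σd² / [n(n²−1)] = 1 − 6×32 / (6×35) = 1 − 192/210 ≈ 0.086

0.086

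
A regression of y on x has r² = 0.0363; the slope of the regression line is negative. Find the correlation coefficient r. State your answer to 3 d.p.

-0.191

|r| = √0.0363 = 0.191
The association is negative, so r = −0.191.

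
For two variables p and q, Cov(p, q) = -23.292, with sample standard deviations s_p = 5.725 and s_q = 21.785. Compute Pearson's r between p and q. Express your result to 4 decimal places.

-0.1868

r = Cov(p,q) / (s_p · s_q) = -23.292 / (5.725 × 21.785)
  = -23.292 / 124.7191 ≈ -0.1868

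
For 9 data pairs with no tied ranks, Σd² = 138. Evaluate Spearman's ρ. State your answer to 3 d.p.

-0.150

ρ = 1 − 6Σd² / [n(n²−1)] = 1 − 6×138 / (9×80)
  = 1 − 828/720 = 1 − 1.1500 ≈ -0.150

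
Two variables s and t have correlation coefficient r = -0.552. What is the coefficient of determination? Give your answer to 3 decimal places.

r² = (-0.552)² = 0.305

0.305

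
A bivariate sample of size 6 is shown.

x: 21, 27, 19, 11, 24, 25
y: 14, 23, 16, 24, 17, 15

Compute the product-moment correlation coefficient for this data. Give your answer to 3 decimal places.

-0.336

n = 6, Σx = 127, Σy = 109, Σx² = 2853, Σy² = 2071, Σxy = 2266
nΣxy − ΣxΣy = 13596 − 13843 = -247
nΣx² − (Σx)² = 17118 − 16129 = 989; nΣy² − (Σy)² = 12426 − 11881 = 545
r = -247 / √(989 × 545) = -247 / 734.1696 ≈ -0.336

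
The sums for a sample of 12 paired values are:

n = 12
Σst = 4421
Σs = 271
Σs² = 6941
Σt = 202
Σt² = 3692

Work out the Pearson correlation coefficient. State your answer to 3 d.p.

r = (nΣst − ΣsΣt) / √[(nΣs² − (Σs)²)(nΣt² − (Σt)²)]
Numerator: 12×4421 − 271×202 = -1690
Denominator: √[(83292 − 73441)(44304 − 40804)] = √[9851 × 3500] = 5871.8396
r = -1690 / 5871.8396 ≈ -0.288

-0.288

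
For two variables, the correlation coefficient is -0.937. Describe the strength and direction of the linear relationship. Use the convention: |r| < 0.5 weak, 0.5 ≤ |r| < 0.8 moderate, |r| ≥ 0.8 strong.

strong negative

r = -0.937 < 0 so the relationship is negative.
|r| = 0.937, which falls in the strong range.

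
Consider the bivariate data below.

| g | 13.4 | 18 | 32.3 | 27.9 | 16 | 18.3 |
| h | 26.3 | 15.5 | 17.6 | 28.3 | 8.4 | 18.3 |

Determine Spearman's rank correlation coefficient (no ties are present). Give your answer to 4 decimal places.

Rank g: 1, 3, 6, 5, 2, 4
Rank h: 5, 2, 3, 6, 1, 4
d = rank(g) − rank(h): -4, 1, 3, -1, 1, 0; Σd² = 28
ρ = 1 − 6Σd² / [n(n²−1)] = 1 − 6×28 / (6×35) = 1 − 168/210 ≈ 0.2000

0.2000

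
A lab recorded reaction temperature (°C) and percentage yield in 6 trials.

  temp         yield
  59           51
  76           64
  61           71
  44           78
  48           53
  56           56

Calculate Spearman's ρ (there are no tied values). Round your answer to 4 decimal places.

-0.0857

Rank temp: 4, 6, 5, 1, 2, 3
Rank yield: 1, 4, 5, 6, 2, 3
d = rank(temp) − rank(yield): 3, 2, 0, -5, 0, 0; Σd² = 38
ρ = 1 − 6Σd² / [n(n²−1)] = 1 − 6×38 / (6×35) = 1 − 228/210 ≈ -0.0857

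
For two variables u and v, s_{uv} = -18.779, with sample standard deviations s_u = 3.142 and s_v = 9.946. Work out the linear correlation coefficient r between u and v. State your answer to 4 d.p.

r = Cov(u,v) / (s_u · s_v) = -18.779 / (3.142 × 9.946)
  = -18.779 / 31.2503 ≈ -0.6009

-0.6009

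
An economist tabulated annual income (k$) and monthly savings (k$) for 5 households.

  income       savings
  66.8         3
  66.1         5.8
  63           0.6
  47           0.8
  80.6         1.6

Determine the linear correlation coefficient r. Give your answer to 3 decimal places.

n = 5, Σx = 323.5, Σy = 11.8, Σx² = 21505.81, Σy² = 46.2, Σxy = 788.14
nΣxy − ΣxΣy = 3940.7 − 3817.3 = 123.4
nΣx² − (Σx)² = 107529.05 − 104652.25 = 2876.8; nΣy² − (Σy)² = 231 − 139.24 = 91.76
r = 123.4 / √(2876.8 × 91.76) = 123.4 / 513.7851 ≈ 0.240

0.240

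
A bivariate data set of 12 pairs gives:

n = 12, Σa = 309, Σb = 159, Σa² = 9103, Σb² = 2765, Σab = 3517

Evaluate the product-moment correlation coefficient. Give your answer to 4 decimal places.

-0.6646

r = (nΣab − ΣaΣb) / √[(nΣa² − (Σa)²)(nΣb² − (Σb)²)]
Numerator: 12×3517 − 309×159 = -6927
Denominator: √[(109236 − 95481)(33180 − 25281)] = √[13755 × 7899] = 10423.5668
r = -6927 / 10423.5668 ≈ -0.6646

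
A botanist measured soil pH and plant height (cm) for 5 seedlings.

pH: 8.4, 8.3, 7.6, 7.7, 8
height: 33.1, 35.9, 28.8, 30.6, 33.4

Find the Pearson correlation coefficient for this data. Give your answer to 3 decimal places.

0.856

n = 5, Σx = 40, Σy = 161.8, Σx² = 320.5, Σy² = 5265.78, Σxy = 1297.71
nΣxy − ΣxΣy = 6488.55 − 6472 = 16.55
nΣx² − (Σx)² = 1602.5 − 1600 = 2.5; nΣy² − (Σy)² = 26328.9 − 26179.24 = 149.66
r = 16.55 / √(2.5 × 149.66) = 16.55 / 19.3430 ≈ 0.856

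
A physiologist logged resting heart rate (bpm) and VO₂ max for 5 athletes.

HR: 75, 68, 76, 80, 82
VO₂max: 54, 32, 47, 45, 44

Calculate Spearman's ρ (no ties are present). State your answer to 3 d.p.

Rank HR: 2, 1, 3, 4, 5
Rank VO₂max: 5, 1, 4, 3, 2
d = rank(HR) − rank(VO₂max): -3, 0, -1, 1, 3; Σd² = 20
ρ = 1 − 6Σd² / [n(n²−1)] = 1 − 6×20 / (5×24) = 1 − 120/120 ≈ 0.000

0.000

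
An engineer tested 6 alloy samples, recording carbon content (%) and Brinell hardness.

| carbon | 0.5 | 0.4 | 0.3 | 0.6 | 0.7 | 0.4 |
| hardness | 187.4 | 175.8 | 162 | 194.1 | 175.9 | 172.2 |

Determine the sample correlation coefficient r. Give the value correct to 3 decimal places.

0.619

n = 6, Σx = 2.9, Σy = 1067.4, Σx² = 1.51, Σy² = 190536.86, Σxy = 521.09
nΣxy − ΣxΣy = 3126.54 − 3095.46 = 31.08
nΣx² − (Σx)² = 9.06 − 8.41 = 0.65; nΣy² − (Σy)² = 1143221.16 − 1139342.76 = 3878.4
r = 31.08 / √(0.65 × 3878.4) = 31.08 / 50.2092 ≈ 0.619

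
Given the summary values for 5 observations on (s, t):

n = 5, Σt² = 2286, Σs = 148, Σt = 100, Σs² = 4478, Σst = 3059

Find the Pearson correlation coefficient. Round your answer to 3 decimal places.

0.594

r = (nΣst − ΣsΣt) / √[(nΣs² − (Σs)²)(nΣt² − (Σt)²)]
Numerator: 5×3059 − 148×100 = 495
Denominator: √[(22390 − 21904)(11430 − 10000)] = √[486 × 1430] = 833.6546
r = 495 / 833.6546 ≈ 0.594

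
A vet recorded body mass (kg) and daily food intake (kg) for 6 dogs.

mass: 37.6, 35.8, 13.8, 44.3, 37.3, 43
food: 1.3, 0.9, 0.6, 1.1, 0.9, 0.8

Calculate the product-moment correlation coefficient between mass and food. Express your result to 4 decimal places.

n = 6, Σx = 211.8, Σy = 5.6, Σx² = 8088.62, Σy² = 5.52, Σxy = 206.08
nΣxy − ΣxΣy = 1236.48 − 1186.08 = 50.4
nΣx² − (Σx)² = 48531.72 − 44859.24 = 3672.48; nΣy² − (Σy)² = 33.12 − 31.36 = 1.76
r = 50.4 / √(3672.48 × 1.76) = 50.4 / 80.3963 ≈ 0.6269

0.6269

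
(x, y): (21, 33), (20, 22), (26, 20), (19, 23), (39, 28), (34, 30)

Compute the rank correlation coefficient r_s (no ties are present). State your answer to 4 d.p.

Rank x: 3, 2, 4, 1, 6, 5
Rank y: 6, 2, 1, 3, 4, 5
d = rank(x) − rank(y): -3, 0, 3, -2, 2, 0; Σd² = 26
ρ = 1 − 6Σd² / [n(n²−1)] = 1 − 6×26 / (6×35) = 1 − 156/210 ≈ 0.2571

0.2571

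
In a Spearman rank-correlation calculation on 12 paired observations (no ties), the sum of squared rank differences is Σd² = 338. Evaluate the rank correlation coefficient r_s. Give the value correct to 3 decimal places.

ρ = 1 − 6Σd² / [n(n²−1)] = 1 − 6×338 / (12×143)
  = 1 − 2028/1716 = 1 − 1.1818 ≈ -0.182

-0.182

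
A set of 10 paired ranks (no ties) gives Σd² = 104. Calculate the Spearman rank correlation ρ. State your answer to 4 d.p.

ρ = 1 − 6Σd² / [n(n²−1)] = 1 − 6×104 / (10×99)
  = 1 − 624/990 = 1 − 0.63030 ≈ 0.3697

0.3697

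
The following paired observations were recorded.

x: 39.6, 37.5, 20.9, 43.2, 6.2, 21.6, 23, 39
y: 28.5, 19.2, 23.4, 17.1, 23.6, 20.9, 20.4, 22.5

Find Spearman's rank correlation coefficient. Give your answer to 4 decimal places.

-0.3571

Rank x: 7, 5, 2, 8, 1, 3, 4, 6
Rank y: 8, 2, 6, 1, 7, 4, 3, 5
d = rank(x) − rank(y): -1, 3, -4, 7, -6, -1, 1, 1; Σd² = 114
ρ = 1 − 6Σd² / [n(n²−1)] = 1 − 6×114 / (8×63) = 1 − 684/504 ≈ -0.3571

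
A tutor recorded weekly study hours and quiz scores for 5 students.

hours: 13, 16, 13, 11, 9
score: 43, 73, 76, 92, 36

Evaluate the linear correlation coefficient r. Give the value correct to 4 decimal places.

n = 5, Σx = 62, Σy = 320, Σx² = 796, Σy² = 22714, Σxy = 4051
nΣxy − ΣxΣy = 20255 − 19840 = 415
nΣx² − (Σx)² = 3980 − 3844 = 136; nΣy² − (Σy)² = 113570 − 102400 = 11170
r = 415 / √(136 × 11170) = 415 / 1232.5259 ≈ 0.3367

0.3367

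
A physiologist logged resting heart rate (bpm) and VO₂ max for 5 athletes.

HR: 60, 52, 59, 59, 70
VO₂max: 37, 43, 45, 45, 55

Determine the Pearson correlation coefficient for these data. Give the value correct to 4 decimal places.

n = 5, Σx = 300, Σy = 225, Σx² = 18166, Σy² = 10293, Σxy = 13616
nΣxy − ΣxΣy = 68080 − 67500 = 580
nΣx² − (Σx)² = 90830 − 90000 = 830; nΣy² − (Σy)² = 51465 − 50625 = 840
r = 580 / √(830 × 840) = 580 / 834.9850 ≈ 0.6946

0.6946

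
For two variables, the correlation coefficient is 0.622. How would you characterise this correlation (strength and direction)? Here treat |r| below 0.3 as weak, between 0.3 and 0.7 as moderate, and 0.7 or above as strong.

moderate positive

r = 0.622 > 0 so the relationship is positive.
|r| = 0.622, which falls in the moderate range.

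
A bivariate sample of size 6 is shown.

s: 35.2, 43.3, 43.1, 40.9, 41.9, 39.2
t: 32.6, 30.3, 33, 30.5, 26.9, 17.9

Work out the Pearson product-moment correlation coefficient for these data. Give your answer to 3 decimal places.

0.085

n = 6, Σs = 243.6, Σt = 171.2, Σs² = 9936.6, Σt² = 5044.12, Σst = 6958.05
nΣst − ΣsΣt = 41748.3 − 41704.32 = 43.98
nΣs² − (Σs)² = 59619.6 − 59340.96 = 278.64; nΣt² − (Σt)² = 30264.72 − 29309.44 = 955.28
r = 43.98 / √(278.64 × 955.28) = 43.98 / 515.9256 ≈ 0.085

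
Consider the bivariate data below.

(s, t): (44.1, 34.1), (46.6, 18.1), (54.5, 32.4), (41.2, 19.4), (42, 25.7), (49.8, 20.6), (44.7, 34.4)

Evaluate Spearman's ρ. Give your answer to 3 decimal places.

Rank s: 3, 5, 7, 1, 2, 6, 4
Rank t: 6, 1, 5, 2, 4, 3, 7
d = rank(s) − rank(t): -3, 4, 2, -1, -2, 3, -3; Σd² = 52
ρ = 1 − 6Σd² / [n(n²−1)] = 1 − 6×52 / (7×48) = 1 − 312/336 ≈ 0.071

0.071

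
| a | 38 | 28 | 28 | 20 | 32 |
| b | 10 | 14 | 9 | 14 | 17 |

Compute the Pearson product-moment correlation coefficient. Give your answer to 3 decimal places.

n = 5, Σa = 146, Σb = 64, Σa² = 4436, Σb² = 862, Σab = 1848
nΣab − ΣaΣb = 9240 − 9344 = -104
nΣa² − (Σa)² = 22180 − 21316 = 864; nΣb² − (Σb)² = 4310 − 4096 = 214
r = -104 / √(864 × 214) = -104 / 429.9953 ≈ -0.242

-0.242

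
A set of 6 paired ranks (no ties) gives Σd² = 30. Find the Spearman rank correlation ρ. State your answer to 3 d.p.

0.143

ρ = 1 − 6Σd² / [n(n²−1)] = 1 − 6×30 / (6×35)
  = 1 − 180/210 = 1 − 0.8571 ≈ 0.143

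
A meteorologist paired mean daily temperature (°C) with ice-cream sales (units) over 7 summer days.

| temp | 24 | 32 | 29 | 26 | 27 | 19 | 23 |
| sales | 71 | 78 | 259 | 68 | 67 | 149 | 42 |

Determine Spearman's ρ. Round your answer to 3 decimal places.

Rank temp: 3, 7, 6, 4, 5, 1, 2
Rank sales: 4, 5, 7, 3, 2, 6, 1
d = rank(temp) − rank(sales): -1, 2, -1, 1, 3, -5, 1; Σd² = 42
ρ = 1 − 6Σd² / [n(n²−1)] = 1 − 6×42 / (7×48) = 1 − 252/336 ≈ 0.250

0.250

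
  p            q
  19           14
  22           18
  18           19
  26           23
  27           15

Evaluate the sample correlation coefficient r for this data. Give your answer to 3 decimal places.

0.233

n = 5, Σp = 112, Σq = 89, Σp² = 2574, Σq² = 1635, Σpq = 2007
nΣpq − ΣpΣq = 10035 − 9968 = 67
nΣp² − (Σp)² = 12870 − 12544 = 326; nΣq² − (Σq)² = 8175 − 7921 = 254
r = 67 / √(326 × 254) = 67 / 287.7568 ≈ 0.233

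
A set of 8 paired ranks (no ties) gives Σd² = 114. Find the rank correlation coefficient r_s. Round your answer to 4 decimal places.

ρ = 1 − 6Σd² / [n(n²−1)] = 1 − 6×114 / (8×63)
  = 1 − 684/504 = 1 − 1.35714 ≈ -0.3571

-0.3571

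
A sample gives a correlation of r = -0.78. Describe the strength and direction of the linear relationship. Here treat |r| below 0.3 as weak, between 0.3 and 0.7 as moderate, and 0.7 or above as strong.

r = -0.78 < 0 so the relationship is negative.
|r| = 0.78, which falls in the strong range.

strong negative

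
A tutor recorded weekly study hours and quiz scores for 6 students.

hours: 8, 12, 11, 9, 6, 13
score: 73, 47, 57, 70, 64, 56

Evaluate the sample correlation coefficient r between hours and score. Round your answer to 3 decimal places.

n = 6, Σx = 59, Σy = 367, Σx² = 615, Σy² = 22919, Σxy = 3517
nΣxy − ΣxΣy = 21102 − 21653 = -551
nΣx² − (Σx)² = 3690 − 3481 = 209; nΣy² − (Σy)² = 137514 − 134689 = 2825
r = -551 / √(209 × 2825) = -551 / 768.3912 ≈ -0.717

-0.717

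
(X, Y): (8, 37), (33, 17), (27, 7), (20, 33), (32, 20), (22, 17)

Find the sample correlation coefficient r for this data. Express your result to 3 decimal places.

n = 6, ΣX = 142, ΣY = 131, ΣX² = 3790, ΣY² = 3485, ΣXY = 2720
nΣXY − ΣXΣY = 16320 − 18602 = -2282
nΣX² − (ΣX)² = 22740 − 20164 = 2576; nΣY² − (ΣY)² = 20910 − 17161 = 3749
r = -2282 / √(2576 × 3749) = -2282 / 3107.6396 ≈ -0.734

-0.734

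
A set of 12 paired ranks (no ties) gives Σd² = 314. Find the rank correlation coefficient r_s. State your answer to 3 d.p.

ρ = 1 − 6Σd² / [n(n²−1)] = 1 − 6×314 / (12×143)
  = 1 − 1884/1716 = 1 − 1.0979 ≈ -0.098

-0.098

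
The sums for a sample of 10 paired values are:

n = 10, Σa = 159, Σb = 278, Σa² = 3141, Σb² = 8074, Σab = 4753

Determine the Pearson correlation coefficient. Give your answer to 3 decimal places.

r = (nΣab − ΣaΣb) / √[(nΣa² − (Σa)²)(nΣb² − (Σb)²)]
Numerator: 10×4753 − 159×278 = 3328
Denominator: √[(31410 − 25281)(80740 − 77284)] = √[6129 × 3456] = 4602.3716
r = 3328 / 4602.3716 ≈ 0.723

0.723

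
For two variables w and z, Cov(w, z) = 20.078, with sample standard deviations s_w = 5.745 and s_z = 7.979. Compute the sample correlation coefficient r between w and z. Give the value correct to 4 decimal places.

r = Cov(w,z) / (s_w · s_z) = 20.078 / (5.745 × 7.979)
  = 20.078 / 45.8394 ≈ 0.4380

0.4380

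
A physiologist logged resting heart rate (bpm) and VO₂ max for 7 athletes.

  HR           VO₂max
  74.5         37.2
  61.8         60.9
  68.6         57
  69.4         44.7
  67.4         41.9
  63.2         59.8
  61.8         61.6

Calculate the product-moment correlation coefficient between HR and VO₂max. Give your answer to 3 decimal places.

n = 7, Σx = 466.7, Σy = 363.1, Σx² = 31248.05, Σy² = 19465.95, Σxy = 23957.7
nΣxy − ΣxΣy = 167703.9 − 169458.77 = -1754.87
nΣx² − (Σx)² = 218736.35 − 217808.89 = 927.46; nΣy² − (Σy)² = 136261.65 − 131841.61 = 4420.04
r = -1754.87 / √(927.46 × 4420.04) = -1754.87 / 2024.7001 ≈ -0.867

-0.867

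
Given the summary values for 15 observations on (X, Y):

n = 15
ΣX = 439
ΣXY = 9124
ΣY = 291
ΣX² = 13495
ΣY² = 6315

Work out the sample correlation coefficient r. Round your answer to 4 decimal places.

0.9229

r = (nΣXY − ΣXΣY) / √[(nΣX² − (ΣX)²)(nΣY² − (ΣY)²)]
Numerator: 15×9124 − 439×291 = 9111
Denominator: √[(202425 − 192721)(94725 − 84681)] = √[9704 × 10044] = 9872.5365
r = 9111 / 9872.5365 ≈ 0.9229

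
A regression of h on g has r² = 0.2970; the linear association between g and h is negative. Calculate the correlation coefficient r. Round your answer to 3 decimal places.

|r| = √0.2970 = 0.545
The association is negative, so r = −0.545.

-0.545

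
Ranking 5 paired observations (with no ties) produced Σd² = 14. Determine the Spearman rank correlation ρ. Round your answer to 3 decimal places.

0.300

ρ = 1 − 6Σd² / [n(n²−1)] = 1 − 6×14 / (5×24)
  = 1 − 84/120 = 1 − 0.7000 ≈ 0.300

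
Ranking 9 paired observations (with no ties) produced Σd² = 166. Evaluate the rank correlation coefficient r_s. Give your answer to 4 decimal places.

ρ = 1 − 6Σd² / [n(n²−1)] = 1 − 6×166 / (9×80)
  = 1 − 996/720 = 1 − 1.38333 ≈ -0.3833

-0.3833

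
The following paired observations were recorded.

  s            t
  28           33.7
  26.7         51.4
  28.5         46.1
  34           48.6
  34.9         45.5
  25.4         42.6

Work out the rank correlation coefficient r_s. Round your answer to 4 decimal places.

0.1429

Rank s: 3, 2, 4, 5, 6, 1
Rank t: 1, 6, 4, 5, 3, 2
d = rank(s) − rank(t): 2, -4, 0, 0, 3, -1; Σd² = 30
ρ = 1 − 6Σd² / [n(n²−1)] = 1 − 6×30 / (6×35) = 1 − 180/210 ≈ 0.1429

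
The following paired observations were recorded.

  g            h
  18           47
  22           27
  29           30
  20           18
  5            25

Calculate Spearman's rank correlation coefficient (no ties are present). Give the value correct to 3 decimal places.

0.200

Rank g: 2, 4, 5, 3, 1
Rank h: 5, 3, 4, 1, 2
d = rank(g) − rank(h): -3, 1, 1, 2, -1; Σd² = 16
ρ = 1 − 6Σd² / [n(n²−1)] = 1 − 6×16 / (5×24) = 1 − 96/120 ≈ 0.200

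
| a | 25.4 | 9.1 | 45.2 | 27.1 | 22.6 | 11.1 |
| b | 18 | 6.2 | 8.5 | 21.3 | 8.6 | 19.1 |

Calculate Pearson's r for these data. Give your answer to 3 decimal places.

n = 6, Σa = 140.5, Σb = 81.7, Σa² = 4139.39, Σb² = 1327.15, Σab = 1881.42
nΣab − ΣaΣb = 11288.52 − 11478.85 = -190.33
nΣa² − (Σa)² = 24836.34 − 19740.25 = 5096.09; nΣb² − (Σb)² = 7962.9 − 6674.89 = 1288.01
r = -190.33 / √(5096.09 × 1288.01) = -190.33 / 2561.9943 ≈ -0.074

-0.074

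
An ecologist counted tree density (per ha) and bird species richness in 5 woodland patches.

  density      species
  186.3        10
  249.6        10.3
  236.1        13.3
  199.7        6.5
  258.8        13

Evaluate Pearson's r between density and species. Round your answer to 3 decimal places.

n = 5, Σx = 1130.5, Σy = 53.1, Σx² = 259608.59, Σy² = 594.23, Σxy = 12236.46
nΣxy − ΣxΣy = 61182.3 − 60029.55 = 1152.75
nΣx² − (Σx)² = 1298042.95 − 1278030.25 = 20012.7; nΣy² − (Σy)² = 2971.15 − 2819.61 = 151.54
r = 1152.75 / √(20012.7 × 151.54) = 1152.75 / 1741.4720 ≈ 0.662

0.662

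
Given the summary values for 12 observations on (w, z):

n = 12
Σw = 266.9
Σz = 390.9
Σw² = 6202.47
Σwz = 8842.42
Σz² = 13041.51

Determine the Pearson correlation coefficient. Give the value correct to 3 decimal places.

0.517

r = (nΣwz − ΣwΣz) / √[(nΣw² − (Σw)²)(nΣz² − (Σz)²)]
Numerator: 12×8842.42 − 266.9×390.9 = 1777.83
Denominator: √[(74429.64 − 71235.61)(156498.12 − 152802.81)] = √[3194.03 × 3695.31] = 3435.5394
r = 1777.83 / 3435.5394 ≈ 0.517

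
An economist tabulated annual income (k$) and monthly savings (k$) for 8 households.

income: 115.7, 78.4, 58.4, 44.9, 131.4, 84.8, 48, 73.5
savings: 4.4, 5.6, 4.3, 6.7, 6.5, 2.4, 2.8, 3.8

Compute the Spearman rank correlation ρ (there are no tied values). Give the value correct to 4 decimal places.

Rank income: 7, 5, 3, 1, 8, 6, 2, 4
Rank savings: 5, 6, 4, 8, 7, 1, 2, 3
d = rank(income) − rank(savings): 2, -1, -1, -7, 1, 5, 0, 1; Σd² = 82
ρ = 1 − 6Σd² / [n(n²−1)] = 1 − 6×82 / (8×63) = 1 − 492/504 ≈ 0.0238

0.0238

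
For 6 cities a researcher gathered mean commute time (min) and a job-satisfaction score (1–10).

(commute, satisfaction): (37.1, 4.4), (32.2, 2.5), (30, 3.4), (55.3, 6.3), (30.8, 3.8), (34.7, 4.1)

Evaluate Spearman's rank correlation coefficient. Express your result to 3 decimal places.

0.829

Rank commute: 5, 3, 1, 6, 2, 4
Rank satisfaction: 5, 1, 2, 6, 3, 4
d = rank(commute) − rank(satisfaction): 0, 2, -1, 0, -1, 0; Σd² = 6
ρ = 1 − 6Σd² / [n(n²−1)] = 1 − 6×6 / (6×35) = 1 − 36/210 ≈ 0.829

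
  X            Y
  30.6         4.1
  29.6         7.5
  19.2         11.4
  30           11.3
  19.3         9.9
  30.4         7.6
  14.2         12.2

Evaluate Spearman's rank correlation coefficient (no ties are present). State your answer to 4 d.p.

Rank X: 7, 4, 2, 5, 3, 6, 1
Rank Y: 1, 2, 6, 5, 4, 3, 7
d = rank(X) − rank(Y): 6, 2, -4, 0, -1, 3, -6; Σd² = 102
ρ = 1 − 6Σd² / [n(n²−1)] = 1 − 6×102 / (7×48) = 1 − 612/336 ≈ -0.8214

-0.8214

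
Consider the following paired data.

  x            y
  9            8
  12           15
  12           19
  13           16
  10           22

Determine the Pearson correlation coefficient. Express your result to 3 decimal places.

n = 5, Σx = 56, Σy = 80, Σx² = 638, Σy² = 1390, Σxy = 908
nΣxy − ΣxΣy = 4540 − 4480 = 60
nΣx² − (Σx)² = 3190 − 3136 = 54; nΣy² − (Σy)² = 6950 − 6400 = 550
r = 60 / √(54 × 550) = 60 / 172.3369 ≈ 0.348

0.348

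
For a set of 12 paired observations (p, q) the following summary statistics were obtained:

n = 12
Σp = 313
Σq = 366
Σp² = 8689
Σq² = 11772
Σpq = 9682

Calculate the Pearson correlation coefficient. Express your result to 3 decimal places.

r = (nΣpq − ΣpΣq) / √[(nΣp² − (Σp)²)(nΣq² − (Σq)²)]
Numerator: 12×9682 − 313×366 = 1626
Denominator: √[(104268 − 97969)(141264 − 133956)] = √[6299 × 7308] = 6784.7691
r = 1626 / 6784.7691 ≈ 0.240

0.240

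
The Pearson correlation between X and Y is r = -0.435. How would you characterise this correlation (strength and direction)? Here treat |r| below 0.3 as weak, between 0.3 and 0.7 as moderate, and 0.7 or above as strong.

moderate negative

r = -0.435 < 0 so the relationship is negative.
|r| = 0.435, which falls in the moderate range.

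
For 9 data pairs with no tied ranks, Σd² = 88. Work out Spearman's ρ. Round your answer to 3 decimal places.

0.267

ρ = 1 − 6Σd² / [n(n²−1)] = 1 − 6×88 / (9×80)
  = 1 − 528/720 = 1 − 0.7333 ≈ 0.267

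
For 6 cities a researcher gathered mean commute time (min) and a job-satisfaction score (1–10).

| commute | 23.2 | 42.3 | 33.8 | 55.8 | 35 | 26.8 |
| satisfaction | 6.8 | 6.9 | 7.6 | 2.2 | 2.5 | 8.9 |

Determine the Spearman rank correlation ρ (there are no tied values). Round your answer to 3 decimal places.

Rank commute: 1, 5, 3, 6, 4, 2
Rank satisfaction: 3, 4, 5, 1, 2, 6
d = rank(commute) − rank(satisfaction): -2, 1, -2, 5, 2, -4; Σd² = 54
ρ = 1 − 6Σd² / [n(n²−1)] = 1 − 6×54 / (6×35) = 1 − 324/210 ≈ -0.543

-0.543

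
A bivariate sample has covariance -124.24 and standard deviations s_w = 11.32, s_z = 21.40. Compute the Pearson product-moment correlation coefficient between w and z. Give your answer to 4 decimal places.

r = Cov(w,z) / (s_w · s_z) = -124.24 / (11.32 × 21.40)
  = -124.24 / 242.2480 ≈ -0.5129

-0.5129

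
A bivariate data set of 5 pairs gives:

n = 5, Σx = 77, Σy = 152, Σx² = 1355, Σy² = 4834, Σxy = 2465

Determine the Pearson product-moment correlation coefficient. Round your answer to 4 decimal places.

0.6539

r = (nΣxy − ΣxΣy) / √[(nΣx² − (Σx)²)(nΣy² − (Σy)²)]
Numerator: 5×2465 − 77×152 = 621
Denominator: √[(6775 − 5929)(24170 − 23104)] = √[846 × 1066] = 949.6505
r = 621 / 949.6505 ≈ 0.6539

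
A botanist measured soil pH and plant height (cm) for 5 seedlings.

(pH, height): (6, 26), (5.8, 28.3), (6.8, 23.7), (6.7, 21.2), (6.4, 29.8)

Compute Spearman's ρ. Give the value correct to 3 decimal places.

Rank pH: 2, 1, 5, 4, 3
Rank height: 3, 4, 2, 1, 5
d = rank(pH) − rank(height): -1, -3, 3, 3, -2; Σd² = 32
ρ = 1 − 6Σd² / [n(n²−1)] = 1 − 6×32 / (5×24) = 1 − 192/120 ≈ -0.600

-0.600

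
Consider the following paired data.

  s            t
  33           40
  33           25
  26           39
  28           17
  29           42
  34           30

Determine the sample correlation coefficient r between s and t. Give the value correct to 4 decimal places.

-0.0833

n = 6, Σs = 183, Σt = 193, Σs² = 5635, Σt² = 6699, Σst = 5873
nΣst − ΣsΣt = 35238 − 35319 = -81
nΣs² − (Σs)² = 33810 − 33489 = 321; nΣt² − (Σt)² = 40194 − 37249 = 2945
r = -81 / √(321 × 2945) = -81 / 972.2885 ≈ -0.0833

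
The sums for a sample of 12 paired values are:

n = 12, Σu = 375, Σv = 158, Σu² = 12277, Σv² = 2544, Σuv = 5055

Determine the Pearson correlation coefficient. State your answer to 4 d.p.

0.2310

r = (nΣuv − ΣuΣv) / √[(nΣu² − (Σu)²)(nΣv² − (Σv)²)]
Numerator: 12×5055 − 375×158 = 1410
Denominator: √[(147324 − 140625)(30528 − 24964)] = √[6699 × 5564] = 6105.1811
r = 1410 / 6105.1811 ≈ 0.2310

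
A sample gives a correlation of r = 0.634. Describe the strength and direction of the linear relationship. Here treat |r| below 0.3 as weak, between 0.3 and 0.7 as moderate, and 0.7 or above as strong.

moderate positive

r = 0.634 > 0 so the relationship is positive.
|r| = 0.634, which falls in the moderate range.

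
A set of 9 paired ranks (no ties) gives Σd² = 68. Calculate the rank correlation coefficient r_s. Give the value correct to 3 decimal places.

ρ = 1 − 6Σd² / [n(n²−1)] = 1 − 6×68 / (9×80)
  = 1 − 408/720 = 1 − 0.5667 ≈ 0.433

0.433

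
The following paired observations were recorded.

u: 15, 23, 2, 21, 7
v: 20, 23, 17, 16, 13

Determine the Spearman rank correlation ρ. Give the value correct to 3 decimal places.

Rank u: 3, 5, 1, 4, 2
Rank v: 4, 5, 3, 2, 1
d = rank(u) − rank(v): -1, 0, -2, 2, 1; Σd² = 10
ρ = 1 − 6Σd² / [n(n²−1)] = 1 − 6×10 / (5×24) = 1 − 60/120 ≈ 0.500

0.500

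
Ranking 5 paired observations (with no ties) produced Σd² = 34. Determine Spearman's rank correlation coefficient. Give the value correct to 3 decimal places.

-0.700

ρ = 1 − 6Σd² / [n(n²−1)] = 1 − 6×34 / (5×24)
  = 1 − 204/120 = 1 − 1.7000 ≈ -0.700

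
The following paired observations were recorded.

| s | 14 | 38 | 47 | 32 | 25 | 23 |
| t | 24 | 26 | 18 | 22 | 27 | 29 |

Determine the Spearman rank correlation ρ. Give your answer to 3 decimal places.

-0.543

Rank s: 1, 5, 6, 4, 3, 2
Rank t: 3, 4, 1, 2, 5, 6
d = rank(s) − rank(t): -2, 1, 5, 2, -2, -4; Σd² = 54
ρ = 1 − 6Σd² / [n(n²−1)] = 1 − 6×54 / (6×35) = 1 − 324/210 ≈ -0.543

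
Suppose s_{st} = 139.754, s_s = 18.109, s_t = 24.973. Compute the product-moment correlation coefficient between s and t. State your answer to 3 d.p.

0.309

r = Cov(s,t) / (s_s · s_t) = 139.754 / (18.109 × 24.973)
  = 139.754 / 452.2361 ≈ 0.309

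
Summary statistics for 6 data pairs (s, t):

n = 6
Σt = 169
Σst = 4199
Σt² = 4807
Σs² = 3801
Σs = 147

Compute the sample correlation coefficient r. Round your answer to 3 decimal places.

0.605

r = (nΣst − ΣsΣt) / √[(nΣs² − (Σs)²)(nΣt² − (Σt)²)]
Numerator: 6×4199 − 147×169 = 351
Denominator: √[(22806 − 21609)(28842 − 28561)] = √[1197 × 281] = 579.9629
r = 351 / 579.9629 ≈ 0.605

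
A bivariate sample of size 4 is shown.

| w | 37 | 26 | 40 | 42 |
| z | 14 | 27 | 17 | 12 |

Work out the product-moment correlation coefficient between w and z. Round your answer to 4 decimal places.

-0.9366

n = 4, Σw = 145, Σz = 70, Σw² = 5409, Σz² = 1358, Σwz = 2404
nΣwz − ΣwΣz = 9616 − 10150 = -534
nΣw² − (Σw)² = 21636 − 21025 = 611; nΣz² − (Σz)² = 5432 − 4900 = 532
r = -534 / √(611 × 532) = -534 / 570.1333 ≈ -0.9366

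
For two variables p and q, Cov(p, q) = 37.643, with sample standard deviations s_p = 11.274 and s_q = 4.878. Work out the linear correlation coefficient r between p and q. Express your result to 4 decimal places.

0.6845

r = Cov(p,q) / (s_p · s_q) = 37.643 / (11.274 × 4.878)
  = 37.643 / 54.9946 ≈ 0.6845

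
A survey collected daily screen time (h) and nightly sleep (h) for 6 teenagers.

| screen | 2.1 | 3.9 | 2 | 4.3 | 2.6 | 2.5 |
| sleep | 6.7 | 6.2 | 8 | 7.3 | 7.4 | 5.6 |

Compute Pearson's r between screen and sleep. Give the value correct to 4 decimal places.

-0.1420

n = 6, Σx = 17.4, Σy = 41.2, Σx² = 55.12, Σy² = 286.74, Σxy = 118.88
nΣxy − ΣxΣy = 713.28 − 716.88 = -3.6
nΣx² − (Σx)² = 330.72 − 302.76 = 27.96; nΣy² − (Σy)² = 1720.44 − 1697.44 = 23
r = -3.6 / √(27.96 × 23) = -3.6 / 25.3590 ≈ -0.1420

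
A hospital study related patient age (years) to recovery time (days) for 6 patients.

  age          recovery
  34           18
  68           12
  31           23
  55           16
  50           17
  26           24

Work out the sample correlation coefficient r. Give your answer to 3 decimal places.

-0.941

n = 6, Σx = 264, Σy = 110, Σx² = 12942, Σy² = 2118, Σxy = 4495
nΣxy − ΣxΣy = 26970 − 29040 = -2070
nΣx² − (Σx)² = 77652 − 69696 = 7956; nΣy² − (Σy)² = 12708 − 12100 = 608
r = -2070 / √(7956 × 608) = -2070 / 2199.3745 ≈ -0.941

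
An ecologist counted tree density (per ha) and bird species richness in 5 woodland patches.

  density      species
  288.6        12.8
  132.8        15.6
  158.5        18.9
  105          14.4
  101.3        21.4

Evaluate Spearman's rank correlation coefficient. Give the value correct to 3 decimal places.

-0.600

Rank density: 5, 3, 4, 2, 1
Rank species: 1, 3, 4, 2, 5
d = rank(density) − rank(species): 4, 0, 0, 0, -4; Σd² = 32
ρ = 1 − 6Σd² / [n(n²−1)] = 1 − 6×32 / (5×24) = 1 − 192/120 ≈ -0.600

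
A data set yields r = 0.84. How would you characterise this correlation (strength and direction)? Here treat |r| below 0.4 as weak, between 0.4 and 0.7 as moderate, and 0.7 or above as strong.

r = 0.84 > 0 so the relationship is positive.
|r| = 0.84, which falls in the strong range.

strong positive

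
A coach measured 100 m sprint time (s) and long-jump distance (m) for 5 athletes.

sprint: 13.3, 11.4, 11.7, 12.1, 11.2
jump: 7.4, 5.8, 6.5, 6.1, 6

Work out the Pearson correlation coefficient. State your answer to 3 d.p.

n = 5, Σx = 59.7, Σy = 31.8, Σx² = 715.59, Σy² = 203.86, Σxy = 381.6
nΣxy − ΣxΣy = 1908 − 1898.46 = 9.54
nΣx² − (Σx)² = 3577.95 − 3564.09 = 13.86; nΣy² − (Σy)² = 1019.3 − 1011.24 = 8.06
r = 9.54 / √(13.86 × 8.06) = 9.54 / 10.5694 ≈ 0.903

0.903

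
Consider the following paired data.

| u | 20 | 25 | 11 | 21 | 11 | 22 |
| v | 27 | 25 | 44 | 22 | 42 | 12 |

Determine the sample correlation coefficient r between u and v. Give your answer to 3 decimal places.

n = 6, Σu = 110, Σv = 172, Σu² = 2192, Σv² = 5682, Σuv = 2837
nΣuv − ΣuΣv = 17022 − 18920 = -1898
nΣu² − (Σu)² = 13152 − 12100 = 1052; nΣv² − (Σv)² = 34092 − 29584 = 4508
r = -1898 / √(1052 × 4508) = -1898 / 2177.7089 ≈ -0.872

-0.872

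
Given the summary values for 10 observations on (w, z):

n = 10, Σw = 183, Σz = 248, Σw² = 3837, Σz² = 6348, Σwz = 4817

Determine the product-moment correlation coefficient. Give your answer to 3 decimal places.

r = (nΣwz − ΣwΣz) / √[(nΣw² − (Σw)²)(nΣz² − (Σz)²)]
Numerator: 10×4817 − 183×248 = 2786
Denominator: √[(38370 − 33489)(63480 − 61504)] = √[4881 × 1976] = 3105.6168
r = 2786 / 3105.6168 ≈ 0.897

0.897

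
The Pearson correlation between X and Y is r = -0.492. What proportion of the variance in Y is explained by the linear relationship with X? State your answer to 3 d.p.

0.242

r² = (-0.492)² = 0.242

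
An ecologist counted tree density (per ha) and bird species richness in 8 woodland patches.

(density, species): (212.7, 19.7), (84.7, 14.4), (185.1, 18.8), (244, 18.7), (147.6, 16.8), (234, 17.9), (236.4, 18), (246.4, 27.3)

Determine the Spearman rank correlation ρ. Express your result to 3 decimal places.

0.643

Rank density: 4, 1, 3, 7, 2, 5, 6, 8
Rank species: 7, 1, 6, 5, 2, 3, 4, 8
d = rank(density) − rank(species): -3, 0, -3, 2, 0, 2, 2, 0; Σd² = 30
ρ = 1 − 6Σd² / [n(n²−1)] = 1 − 6×30 / (8×63) = 1 − 180/504 ≈ 0.643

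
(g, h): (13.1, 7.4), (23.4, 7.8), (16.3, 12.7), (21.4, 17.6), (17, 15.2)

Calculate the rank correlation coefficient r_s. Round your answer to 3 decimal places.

Rank g: 1, 5, 2, 4, 3
Rank h: 1, 2, 3, 5, 4
d = rank(g) − rank(h): 0, 3, -1, -1, -1; Σd² = 12
ρ = 1 − 6Σd² / [n(n²−1)] = 1 − 6×12 / (5×24) = 1 − 72/120 ≈ 0.400

0.400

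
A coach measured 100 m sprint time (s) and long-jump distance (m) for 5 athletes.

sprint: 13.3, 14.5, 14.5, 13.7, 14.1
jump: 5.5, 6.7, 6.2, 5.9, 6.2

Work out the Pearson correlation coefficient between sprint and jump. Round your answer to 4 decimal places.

n = 5, Σx = 70.1, Σy = 30.5, Σx² = 983.89, Σy² = 186.83, Σxy = 428.45
nΣxy − ΣxΣy = 2142.25 − 2138.05 = 4.2
nΣx² − (Σx)² = 4919.45 − 4914.01 = 5.44; nΣy² − (Σy)² = 934.15 − 930.25 = 3.9
r = 4.2 / √(5.44 × 3.9) = 4.2 / 4.6061 ≈ 0.9118

0.9118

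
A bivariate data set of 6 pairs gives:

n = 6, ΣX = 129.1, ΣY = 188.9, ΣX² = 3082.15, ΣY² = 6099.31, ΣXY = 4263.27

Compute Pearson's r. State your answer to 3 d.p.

0.924

r = (nΣXY − ΣXΣY) / √[(nΣX² − (ΣX)²)(nΣY² − (ΣY)²)]
Numerator: 6×4263.27 − 129.1×188.9 = 1192.63
Denominator: √[(18492.9 − 16666.81)(36595.86 − 35683.21)] = √[1826.09 × 912.65] = 1290.9613
r = 1192.63 / 1290.9613 ≈ 0.924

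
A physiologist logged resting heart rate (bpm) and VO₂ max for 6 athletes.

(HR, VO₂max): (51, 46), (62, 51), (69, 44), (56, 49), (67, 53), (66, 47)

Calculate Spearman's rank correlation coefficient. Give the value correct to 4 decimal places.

-0.0286

Rank HR: 1, 3, 6, 2, 5, 4
Rank VO₂max: 2, 5, 1, 4, 6, 3
d = rank(HR) − rank(VO₂max): -1, -2, 5, -2, -1, 1; Σd² = 36
ρ = 1 − 6Σd² / [n(n²−1)] = 1 − 6×36 / (6×35) = 1 − 216/210 ≈ -0.0286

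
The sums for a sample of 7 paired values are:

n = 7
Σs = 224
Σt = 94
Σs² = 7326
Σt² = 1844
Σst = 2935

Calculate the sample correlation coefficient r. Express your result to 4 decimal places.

r = (nΣst − ΣsΣt) / √[(nΣs² − (Σs)²)(nΣt² − (Σt)²)]
Numerator: 7×2935 − 224×94 = -511
Denominator: √[(51282 − 50176)(12908 − 8836)] = √[1106 × 4072] = 2122.1762
r = -511 / 2122.1762 ≈ -0.2408

-0.2408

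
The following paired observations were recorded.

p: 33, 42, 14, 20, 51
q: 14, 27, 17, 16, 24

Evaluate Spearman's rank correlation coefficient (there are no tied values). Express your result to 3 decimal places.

0.500

Rank p: 3, 4, 1, 2, 5
Rank q: 1, 5, 3, 2, 4
d = rank(p) − rank(q): 2, -1, -2, 0, 1; Σd² = 10
ρ = 1 − 6Σd² / [n(n²−1)] = 1 − 6×10 / (5×24) = 1 − 60/120 ≈ 0.500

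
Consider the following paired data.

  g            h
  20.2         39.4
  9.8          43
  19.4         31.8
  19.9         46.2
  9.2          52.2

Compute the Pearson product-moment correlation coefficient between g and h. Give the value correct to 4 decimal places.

n = 5, Σg = 78.5, Σh = 212.6, Σg² = 1361.09, Σh² = 9271.88, Σgh = 3233.82
nΣgh − ΣgΣh = 16169.1 − 16689.1 = -520
nΣg² − (Σg)² = 6805.45 − 6162.25 = 643.2; nΣh² − (Σh)² = 46359.4 − 45198.76 = 1160.64
r = -520 / √(643.2 × 1160.64) = -520 / 864.0160 ≈ -0.6018

-0.6018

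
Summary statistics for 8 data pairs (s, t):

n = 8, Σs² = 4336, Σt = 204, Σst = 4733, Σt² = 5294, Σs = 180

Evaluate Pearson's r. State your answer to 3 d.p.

r = (nΣst − ΣsΣt) / √[(nΣs² − (Σs)²)(nΣt² − (Σt)²)]
Numerator: 8×4733 − 180×204 = 1144
Denominator: √[(34688 − 32400)(42352 − 41616)] = √[2288 × 736] = 1297.6779
r = 1144 / 1297.6779 ≈ 0.882

0.882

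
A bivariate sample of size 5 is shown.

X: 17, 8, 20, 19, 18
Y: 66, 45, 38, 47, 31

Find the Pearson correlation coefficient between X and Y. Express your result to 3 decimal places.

n = 5, ΣX = 82, ΣY = 227, ΣX² = 1438, ΣY² = 10995, ΣXY = 3693
nΣXY − ΣXΣY = 18465 − 18614 = -149
nΣX² − (ΣX)² = 7190 − 6724 = 466; nΣY² − (ΣY)² = 54975 − 51529 = 3446
r = -149 / √(466 × 3446) = -149 / 1267.2158 ≈ -0.118

-0.118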